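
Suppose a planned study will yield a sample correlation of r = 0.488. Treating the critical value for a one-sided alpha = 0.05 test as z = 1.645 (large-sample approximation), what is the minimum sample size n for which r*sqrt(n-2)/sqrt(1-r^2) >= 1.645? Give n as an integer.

11

r√(n−2)/√(1−r²) ≥ 1.645  ⇔  n−2 ≥ (1.645)²·(1−r²)/r²
(1−r²)/r² = (1−0.238144)/0.238144 = 3.1991
n ≥ 2 + 2.706025·3.1991 = 2 + 8.6568 = 10.6568
⌈10.6568⌉ = 11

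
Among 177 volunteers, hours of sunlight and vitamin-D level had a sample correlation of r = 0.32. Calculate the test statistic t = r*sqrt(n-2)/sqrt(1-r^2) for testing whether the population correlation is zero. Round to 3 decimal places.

t = r·√(n−2) / √(1−r²) with r = 0.32, n = 177
  = 0.32·√175 / √(1 − 0.1024)
  = 0.32·13.228757 / 0.947418
  = 4.233202 / 0.947418 = 4.468

4.468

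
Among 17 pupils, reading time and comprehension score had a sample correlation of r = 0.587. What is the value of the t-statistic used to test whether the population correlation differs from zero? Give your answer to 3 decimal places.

2.808

1 − r² = 1 − 0.344569 = 0.655431;  √(1−r²) = 0.809587
√(n−2) = √15 = 3.872983
t = r·√(n−2)/√(1−r²) = 0.587 · 3.872983 / 0.809587 = 2.808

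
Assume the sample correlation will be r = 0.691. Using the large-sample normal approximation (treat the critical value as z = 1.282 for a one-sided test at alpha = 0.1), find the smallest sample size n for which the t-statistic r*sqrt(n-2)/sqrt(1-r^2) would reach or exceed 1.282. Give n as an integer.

4

r√(n−2)/√(1−r²) ≥ 1.282  ⇔  n−2 ≥ (1.282)²·(1−r²)/r²
(1−r²)/r² = (1−0.477481)/0.477481 = 1.0943
n ≥ 2 + 1.643524·1.0943 = 2 + 1.7985 = 3.7985
⌈3.7985⌉ = 4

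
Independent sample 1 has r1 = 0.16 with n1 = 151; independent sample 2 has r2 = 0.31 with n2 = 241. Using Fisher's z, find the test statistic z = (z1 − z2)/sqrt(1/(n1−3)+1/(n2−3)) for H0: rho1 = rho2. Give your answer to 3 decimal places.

-1.520

Fisher z-transforms: z1 = atanh(0.16) = 0.161387, z2 = atanh(0.31) = 0.320545; difference d = -0.159158
Var(d) = 1/148 + 1/238 = 0.0067568 + 0.0042017 = 0.0109585
z = d/√Var(d) = -0.159158 / √0.0109585 = -0.159158 / 0.104683 = -1.520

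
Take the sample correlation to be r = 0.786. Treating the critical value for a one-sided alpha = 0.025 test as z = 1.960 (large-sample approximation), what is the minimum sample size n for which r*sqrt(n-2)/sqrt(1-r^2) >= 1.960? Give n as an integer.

5

Need r·√(n−2)/√(1−r²) ≥ 1.960
√(n−2) ≥ 1.960·√(1−0.617796) / 0.786 = 1.960·0.618226 / 0.786 = 1.5416
n−2 ≥ 2.3765  ⇒  n ≥ 4.3765
Smallest integer n = 5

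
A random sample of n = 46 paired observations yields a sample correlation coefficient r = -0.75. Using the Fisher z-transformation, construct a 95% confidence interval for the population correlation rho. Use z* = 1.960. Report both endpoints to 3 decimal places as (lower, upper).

(-0.854, -0.588)

Fisher z: z_r = atanh(r) = ½·ln((1+(-0.75))/(1−(-0.75))) = -0.972955
SE(z) = 1/√(n−3) = 1/√43 = 0.152499
95% ⇒ z* = 1.960; margin = 1.960·0.152499 = 0.298898
CI on z-scale: (-1.271853, -0.674057)
Back-transform: tanh(-1.271853) = -0.854299, tanh(-0.674057) = -0.587642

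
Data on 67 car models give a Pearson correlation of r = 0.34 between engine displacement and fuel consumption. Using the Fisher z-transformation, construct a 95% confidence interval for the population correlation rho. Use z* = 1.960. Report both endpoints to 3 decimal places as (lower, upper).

(0.109, 0.536)

z_r = atanh(0.34) = 0.354093;  SE = 1/√(n−3) = 1/√64 = 0.125000
z-limits: 0.354093 ± 1.960·0.125000 = 0.354093 ± 0.245000 = [0.109093, 0.599093]
ρ-limits: (tanh 0.109093, tanh 0.599093) = (0.109, 0.536)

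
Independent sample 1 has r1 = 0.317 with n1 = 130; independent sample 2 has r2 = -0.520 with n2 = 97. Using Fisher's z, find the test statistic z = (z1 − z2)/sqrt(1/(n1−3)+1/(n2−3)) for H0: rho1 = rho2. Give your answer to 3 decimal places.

6.649

z1 = atanh(0.317) = 0.328308,  z2 = atanh(-0.520) = -0.576340
SE = √(1/(n1−3) + 1/(n2−3)) = √(1/127 + 1/94) = √(0.0078740 + 0.0106383) = √0.0185123 = 0.136060
z = (z1 − z2)/SE = (0.328308 − (-0.576340)) / 0.136060 = 0.904648 / 0.136060 = 6.649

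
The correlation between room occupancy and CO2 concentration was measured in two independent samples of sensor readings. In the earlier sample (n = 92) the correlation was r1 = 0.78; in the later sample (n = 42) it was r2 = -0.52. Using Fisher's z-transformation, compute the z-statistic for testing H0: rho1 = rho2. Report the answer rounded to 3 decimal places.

z1 = atanh(0.78) = 1.045371,  z2 = atanh(-0.52) = -0.576340
SE = √(1/(n1−3) + 1/(n2−3)) = √(1/89 + 1/39) = √(0.0112360 + 0.0256410) = √0.0368770 = 0.192034
z = (z1 − z2)/SE = (1.045371 − (-0.576340)) / 0.192034 = 1.621711 / 0.192034 = 8.445

8.445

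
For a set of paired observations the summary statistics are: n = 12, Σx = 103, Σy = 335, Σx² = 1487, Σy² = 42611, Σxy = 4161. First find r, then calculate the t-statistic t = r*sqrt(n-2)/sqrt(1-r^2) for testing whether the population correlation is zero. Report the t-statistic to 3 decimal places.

S_xy = nΣxy − ΣxΣy = 12·4161 − 103·335 = 49932 − 34505 = 15427
S_xx = nΣx² − (Σx)² = 12·1487 − 103² = 17844 − 10609 = 7235
S_yy = nΣy² − (Σy)² = 12·42611 − 335² = 511332 − 112225 = 399107
r = S_xy / √(S_xx·S_yy) = 15427 / √(7235·399107) = 15427 / √2887539145 = 15427 / 53735.8274 = 0.2871
t = r·√(n−2)/√(1−r²) = 0.2871·√10 / √(1−0.082426) = 0.907890 / 0.957901 = 0.948

0.948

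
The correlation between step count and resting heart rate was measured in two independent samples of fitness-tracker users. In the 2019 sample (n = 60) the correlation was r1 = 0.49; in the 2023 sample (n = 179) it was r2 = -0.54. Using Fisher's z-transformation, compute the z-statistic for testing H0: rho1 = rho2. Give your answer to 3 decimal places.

Fisher z-transforms: z1 = atanh(0.49) = 0.536060, z2 = atanh(-0.54) = -0.604156; difference d = 1.140216
Var(d) = 1/57 + 1/176 = 0.0175439 + 0.0056818 = 0.0232257
z = d/√Var(d) = 1.140216 / √0.0232257 = 1.140216 / 0.152400 = 7.482

7.482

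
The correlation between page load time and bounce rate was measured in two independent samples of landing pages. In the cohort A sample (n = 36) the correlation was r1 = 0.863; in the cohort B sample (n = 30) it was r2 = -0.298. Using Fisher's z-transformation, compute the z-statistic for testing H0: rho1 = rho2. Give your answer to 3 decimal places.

Fisher z-transforms: z1 = atanh(0.863) = 1.304981, z2 = atanh(-0.298) = -0.307323; difference d = 1.612304
Var(d) = 1/33 + 1/27 = 0.0303030 + 0.0370370 = 0.0673400
z = d/√Var(d) = 1.612304 / √0.0673400 = 1.612304 / 0.259500 = 6.213

6.213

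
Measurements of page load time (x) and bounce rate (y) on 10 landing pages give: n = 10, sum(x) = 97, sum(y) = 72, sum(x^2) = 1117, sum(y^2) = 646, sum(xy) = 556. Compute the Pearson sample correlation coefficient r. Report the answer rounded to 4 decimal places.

-0.9500

S_xy = nΣxy − ΣxΣy = 10·556 − 97·72 = 5560 − 6984 = -1424
S_xx = nΣx² − (Σx)² = 10·1117 − 97² = 11170 − 9409 = 1761
S_yy = nΣy² − (Σy)² = 10·646 − 72² = 6460 − 5184 = 1276
r = S_xy / √(S_xx·S_yy) = -1424 / √(1761·1276) = -1424 / √2247036 = -1424 / 1499.0117 = -0.9500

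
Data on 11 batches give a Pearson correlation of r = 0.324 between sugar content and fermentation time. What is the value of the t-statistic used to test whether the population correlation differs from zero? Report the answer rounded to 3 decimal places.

1.027

1 − r² = 1 − 0.104976 = 0.895024;  √(1−r²) = 0.946057
√(n−2) = √9 = 3.000000
t = r·√(n−2)/√(1−r²) = 0.324 · 3.000000 / 0.946057 = 1.027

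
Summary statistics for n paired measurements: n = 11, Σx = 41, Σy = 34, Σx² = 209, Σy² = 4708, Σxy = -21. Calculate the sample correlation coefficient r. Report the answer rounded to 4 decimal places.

S_xy = nΣxy − ΣxΣy = 11·(-21) − 41·34 = -231 − 1394 = -1625
S_xx = nΣx² − (Σx)² = 11·209 − 41² = 2299 − 1681 = 618
S_yy = nΣy² − (Σy)² = 11·4708 − 34² = 51788 − 1156 = 50632
r = S_xy / √(S_xx·S_yy) = -1625 / √(618·50632) = -1625 / √31290576 = -1625 / 5593.7980 = -0.2905

-0.2905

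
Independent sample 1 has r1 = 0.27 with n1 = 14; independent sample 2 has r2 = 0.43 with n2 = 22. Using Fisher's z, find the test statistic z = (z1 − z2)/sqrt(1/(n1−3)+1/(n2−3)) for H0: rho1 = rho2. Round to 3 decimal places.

Fisher z-transforms: z1 = atanh(0.27) = 0.276864, z2 = atanh(0.43) = 0.459897; difference d = -0.183033
Var(d) = 1/11 + 1/19 = 0.0909091 + 0.0526316 = 0.1435407
z = d/√Var(d) = -0.183033 / √0.1435407 = -0.183033 / 0.378868 = -0.483

-0.483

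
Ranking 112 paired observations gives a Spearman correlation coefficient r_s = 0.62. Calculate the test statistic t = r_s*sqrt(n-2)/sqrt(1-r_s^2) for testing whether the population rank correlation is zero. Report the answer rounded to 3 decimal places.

t = r_s·√(n−2) / √(1−r_s²) with r_s = 0.62, n = 112
  = 0.62·√110 / √(1 − 0.3844)
  = 0.62·10.488088 / 0.784602
  = 6.502615 / 0.784602 = 8.288

8.288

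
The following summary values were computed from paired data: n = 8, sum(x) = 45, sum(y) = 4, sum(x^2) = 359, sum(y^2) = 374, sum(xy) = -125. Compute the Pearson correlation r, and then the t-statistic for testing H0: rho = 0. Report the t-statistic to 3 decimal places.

S_xy = nΣxy − ΣxΣy = 8·(-125) − 45·4 = -1000 − 180 = -1180
S_xx = nΣx² − (Σx)² = 8·359 − 45² = 2872 − 2025 = 847
S_yy = nΣy² − (Σy)² = 8·374 − 4² = 2992 − 16 = 2976
r = S_xy / √(S_xx·S_yy) = -1180 / √(847·2976) = -1180 / √2520672 = -1180 / 1587.6624 = -0.7432
t = r·√(n−2)/√(1−r²) = -0.7432·√6 / √(1−0.552346) = -1.820461 / 0.669070 = -2.721

-2.721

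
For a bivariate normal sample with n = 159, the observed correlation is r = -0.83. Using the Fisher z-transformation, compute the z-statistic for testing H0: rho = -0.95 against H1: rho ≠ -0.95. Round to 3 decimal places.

z_r = atanh(-0.83) = -1.188136,  z_0 = atanh(-0.95) = -1.831781
SE = 1/√(n−3) = 1/√156 = 0.080064
z = (z_r − z_0)/SE = (-1.188136 − (-1.831781)) / 0.080064 = 0.643645 / 0.080064 = 8.039

8.039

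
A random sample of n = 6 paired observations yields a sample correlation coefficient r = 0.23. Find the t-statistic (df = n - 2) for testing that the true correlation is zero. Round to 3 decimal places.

0.473

1 − r² = 1 − 0.0529 = 0.9471;  √(1−r²) = 0.973191
√(n−2) = √4 = 2.000000
t = r·√(n−2)/√(1−r²) = 0.23 · 2.000000 / 0.973191 = 0.473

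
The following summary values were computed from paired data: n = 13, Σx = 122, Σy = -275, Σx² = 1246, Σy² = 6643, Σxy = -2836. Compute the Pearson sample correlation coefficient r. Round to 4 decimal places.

Numerator: nΣxy − (Σx)(Σy) = 13·(-2836) − (122)(-275) = -3318
Denominator: √[(nΣx²−(Σx)²)(nΣy²−(Σy)²)]
  nΣx²−(Σx)² = 13·1246 − 14884 = 1314;  nΣy²−(Σy)² = 13·6643 − 75625 = 10734
  √(1314·10734) = √14104476 = 3755.5926
r = -3318 / 3755.5926 = -0.8835

-0.8835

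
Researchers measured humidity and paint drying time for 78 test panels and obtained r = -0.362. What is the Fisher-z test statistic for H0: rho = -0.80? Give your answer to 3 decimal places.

z_r = atanh(-0.362) = -0.379186,  z_0 = atanh(-0.80) = -1.098612
SE = 1/√(n−3) = 1/√75 = 0.115470
z = (z_r − z_0)/SE = (-0.379186 − (-1.098612)) / 0.115470 = 0.719426 / 0.115470 = 6.230

6.230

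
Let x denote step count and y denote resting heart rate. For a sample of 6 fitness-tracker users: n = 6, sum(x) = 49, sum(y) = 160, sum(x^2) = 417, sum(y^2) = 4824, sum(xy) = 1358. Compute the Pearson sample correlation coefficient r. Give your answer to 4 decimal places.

S_xy = nΣxy − ΣxΣy = 6·1358 − 49·160 = 8148 − 7840 = 308
S_xx = nΣx² − (Σx)² = 6·417 − 49² = 2502 − 2401 = 101
S_yy = nΣy² − (Σy)² = 6·4824 − 160² = 28944 − 25600 = 3344
r = S_xy / √(S_xx·S_yy) = 308 / √(101·3344) = 308 / √337744 = 308 / 581.1575 = 0.5300

0.5300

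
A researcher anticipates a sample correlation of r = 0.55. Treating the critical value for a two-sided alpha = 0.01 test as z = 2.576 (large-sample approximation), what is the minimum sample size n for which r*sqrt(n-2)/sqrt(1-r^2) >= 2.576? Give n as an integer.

Need r·√(n−2)/√(1−r²) ≥ 2.576
√(n−2) ≥ 2.576·√(1−0.3025) / 0.55 = 2.576·0.835165 / 0.55 = 3.9116
n−2 ≥ 15.3006  ⇒  n ≥ 17.3006
Smallest integer n = 18

18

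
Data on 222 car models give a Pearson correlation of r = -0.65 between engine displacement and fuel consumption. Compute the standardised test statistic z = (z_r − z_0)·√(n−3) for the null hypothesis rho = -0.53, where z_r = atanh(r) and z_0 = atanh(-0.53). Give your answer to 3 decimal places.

Fisher z: atanh(-0.65) = -0.775299, atanh(-0.53) = -0.590145
z = (z_r − z_0)·√(n−3) = (-0.775299 − (-0.590145))·√219 = -0.185154 · 14.798649 = -2.740

-2.740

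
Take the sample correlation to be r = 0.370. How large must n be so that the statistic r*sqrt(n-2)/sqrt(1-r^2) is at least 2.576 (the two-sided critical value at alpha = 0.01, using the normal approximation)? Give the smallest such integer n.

44

r√(n−2)/√(1−r²) ≥ 2.576  ⇔  n−2 ≥ (2.576)²·(1−r²)/r²
(1−r²)/r² = (1−0.136900)/0.136900 = 6.3046
n ≥ 2 + 6.635776·6.3046 = 2 + 41.8359 = 43.8359
⌈43.8359⌉ = 44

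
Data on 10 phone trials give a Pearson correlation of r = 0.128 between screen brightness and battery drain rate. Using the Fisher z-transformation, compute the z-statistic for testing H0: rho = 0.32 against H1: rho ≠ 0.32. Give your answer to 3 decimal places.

Fisher z: atanh(0.128) = 0.128706, atanh(0.32) = 0.331647
z = (z_r − z_0)·√(n−3) = (0.128706 − 0.331647)·√7 = -0.202941 · 2.645751 = -0.537

-0.537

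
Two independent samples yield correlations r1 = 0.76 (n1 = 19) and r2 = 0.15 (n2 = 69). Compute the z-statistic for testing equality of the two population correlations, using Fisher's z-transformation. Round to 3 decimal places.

3.033

z1 = atanh(0.76) = 0.996215,  z2 = atanh(0.15) = 0.151140
SE = √(1/(n1−3) + 1/(n2−3)) = √(1/16 + 1/66) = √(0.0625000 + 0.0151515) = √0.0776515 = 0.278660
z = (z1 − z2)/SE = (0.996215 − 0.151140) / 0.278660 = 0.845075 / 0.278660 = 3.033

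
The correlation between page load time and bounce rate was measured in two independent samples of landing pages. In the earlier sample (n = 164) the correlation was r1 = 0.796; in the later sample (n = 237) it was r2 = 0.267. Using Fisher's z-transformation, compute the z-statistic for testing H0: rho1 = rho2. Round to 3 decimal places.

7.949

Fisher z-transforms: z1 = atanh(0.796) = 1.087599, z2 = atanh(0.267) = 0.273631; difference d = 0.813968
Var(d) = 1/161 + 1/234 = 0.0062112 + 0.0042735 = 0.0104847
z = d/√Var(d) = 0.813968 / √0.0104847 = 0.813968 / 0.102395 = 7.949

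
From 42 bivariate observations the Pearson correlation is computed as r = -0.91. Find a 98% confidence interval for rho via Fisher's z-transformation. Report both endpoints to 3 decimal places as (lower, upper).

z_r = atanh(-0.91) = -1.527524;  SE = 1/√(n−3) = 1/√39 = 0.160128
z-limits: -1.527524 ± 2.326·0.160128 = -1.527524 ± 0.372458 = [-1.899982, -1.155066]
ρ-limits: (tanh -1.899982, tanh -1.155066) = (-0.956, -0.819)

(-0.956, -0.819)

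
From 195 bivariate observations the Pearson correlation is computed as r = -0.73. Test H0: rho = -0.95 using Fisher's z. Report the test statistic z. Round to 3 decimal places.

12.513

Fisher z: atanh(-0.73) = -0.928727, atanh(-0.95) = -1.831781
z = (z_r − z_0)·√(n−3) = (-0.928727 − (-1.831781))·√192 = 0.903054 · 13.856406 = 12.513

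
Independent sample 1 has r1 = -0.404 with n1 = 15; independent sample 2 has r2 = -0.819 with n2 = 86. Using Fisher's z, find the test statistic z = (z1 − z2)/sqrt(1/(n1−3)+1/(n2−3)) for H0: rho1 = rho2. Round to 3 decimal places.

Fisher z-transforms: z1 = atanh(-0.404) = -0.428420, z2 = atanh(-0.819) = -1.153773; difference d = 0.725353
Var(d) = 1/12 + 1/83 = 0.0833333 + 0.0120482 = 0.0953815
z = d/√Var(d) = 0.725353 / √0.0953815 = 0.725353 / 0.308839 = 2.349

2.349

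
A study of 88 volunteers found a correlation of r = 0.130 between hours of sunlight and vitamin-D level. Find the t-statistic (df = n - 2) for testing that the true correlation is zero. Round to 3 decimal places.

1.216

t = r·√(n−2) / √(1−r²) with r = 0.130, n = 88
  = 0.130·√86 / √(1 − 0.016900)
  = 0.130·9.273618 / 0.991514
  = 1.205570 / 0.991514 = 1.216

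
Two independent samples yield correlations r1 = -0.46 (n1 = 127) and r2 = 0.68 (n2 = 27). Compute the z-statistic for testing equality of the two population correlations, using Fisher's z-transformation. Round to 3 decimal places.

Fisher z-transforms: z1 = atanh(-0.46) = -0.497311, z2 = atanh(0.68) = 0.829114; difference d = -1.326425
Var(d) = 1/124 + 1/24 = 0.0080645 + 0.0416667 = 0.0497312
z = d/√Var(d) = -1.326425 / √0.0497312 = -1.326425 / 0.223005 = -5.948

-5.948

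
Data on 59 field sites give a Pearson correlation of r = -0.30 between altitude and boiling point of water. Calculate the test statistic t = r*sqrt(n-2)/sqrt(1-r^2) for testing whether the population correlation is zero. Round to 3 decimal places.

-2.374

t = r·√(n−2) / √(1−r²) with r = -0.30, n = 59
  = -0.30·√57 / √(1 − 0.0900)
  = -0.30·7.549834 / 0.953939
  = -2.264950 / 0.953939 = -2.374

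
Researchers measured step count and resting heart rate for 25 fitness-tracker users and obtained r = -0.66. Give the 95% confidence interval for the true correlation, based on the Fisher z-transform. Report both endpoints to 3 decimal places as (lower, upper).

z_r = atanh(-0.66) = -0.792814;  SE = 1/√(n−3) = 1/√22 = 0.213201
z-limits: -0.792814 ± 1.960·0.213201 = -0.792814 ± 0.417874 = [-1.210688, -0.374940]
ρ-limits: (tanh -1.210688, tanh -0.374940) = (-0.837, -0.358)

(-0.837, -0.358)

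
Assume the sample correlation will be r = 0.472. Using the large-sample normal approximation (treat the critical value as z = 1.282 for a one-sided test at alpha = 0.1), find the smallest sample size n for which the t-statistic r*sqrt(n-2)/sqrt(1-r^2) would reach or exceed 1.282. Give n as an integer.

8

Need r·√(n−2)/√(1−r²) ≥ 1.282
√(n−2) ≥ 1.282·√(1−0.222784) / 0.472 = 1.282·0.881599 / 0.472 = 2.3945
n−2 ≥ 5.7336  ⇒  n ≥ 7.7336
Smallest integer n = 8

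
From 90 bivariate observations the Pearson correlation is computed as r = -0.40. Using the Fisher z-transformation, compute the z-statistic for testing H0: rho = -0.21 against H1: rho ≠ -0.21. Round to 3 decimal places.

z_r = atanh(-0.40) = -0.423649,  z_0 = atanh(-0.21) = -0.213171
SE = 1/√(n−3) = 1/√87 = 0.107211
z = (z_r − z_0)/SE = (-0.423649 − (-0.213171)) / 0.107211 = -0.210478 / 0.107211 = -1.963

-1.963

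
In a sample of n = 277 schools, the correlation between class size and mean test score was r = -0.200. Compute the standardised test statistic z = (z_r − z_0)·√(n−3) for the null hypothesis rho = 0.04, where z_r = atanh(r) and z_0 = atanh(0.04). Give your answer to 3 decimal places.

Fisher z: atanh(-0.200) = -0.202733, atanh(0.04) = 0.040021
z = (z_r − z_0)·√(n−3) = (-0.202733 − 0.040021)·√274 = -0.242754 · 16.552945 = -4.018

-4.018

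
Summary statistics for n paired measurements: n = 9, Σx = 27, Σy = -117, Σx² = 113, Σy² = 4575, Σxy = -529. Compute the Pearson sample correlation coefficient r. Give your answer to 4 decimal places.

S_xy = nΣxy − ΣxΣy = 9·(-529) − 27·(-117) = -4761 − (-3159) = -1602
S_xx = nΣx² − (Σx)² = 9·113 − 27² = 1017 − 729 = 288
S_yy = nΣy² − (Σy)² = 9·4575 − (-117)² = 41175 − 13689 = 27486
r = S_xy / √(S_xx·S_yy) = -1602 / √(288·27486) = -1602 / √7915968 = -1602 / 2813.5330 = -0.5694

-0.5694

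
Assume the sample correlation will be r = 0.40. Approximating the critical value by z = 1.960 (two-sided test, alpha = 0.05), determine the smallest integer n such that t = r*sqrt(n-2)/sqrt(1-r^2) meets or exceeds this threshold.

Need r·√(n−2)/√(1−r²) ≥ 1.960
√(n−2) ≥ 1.960·√(1−0.1600) / 0.40 = 1.960·0.916515 / 0.40 = 4.4909
n−2 ≥ 20.1682  ⇒  n ≥ 22.1682
Smallest integer n = 23

23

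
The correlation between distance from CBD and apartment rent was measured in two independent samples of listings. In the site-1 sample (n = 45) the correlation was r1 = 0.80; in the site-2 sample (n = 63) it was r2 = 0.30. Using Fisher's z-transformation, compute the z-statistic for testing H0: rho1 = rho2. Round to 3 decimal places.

3.922

z1 = atanh(0.80) = 1.098612,  z2 = atanh(0.30) = 0.309520
SE = √(1/(n1−3) + 1/(n2−3)) = √(1/42 + 1/60) = √(0.0238095 + 0.0166667) = √0.0404762 = 0.201187
z = (z1 − z2)/SE = (1.098612 − 0.309520) / 0.201187 = 0.789092 / 0.201187 = 3.922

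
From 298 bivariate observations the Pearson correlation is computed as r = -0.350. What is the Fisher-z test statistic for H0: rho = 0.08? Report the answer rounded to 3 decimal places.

z_r = atanh(-0.350) = -0.365444,  z_0 = atanh(0.08) = 0.080171
SE = 1/√(n−3) = 1/√295 = 0.058222
z = (z_r − z_0)/SE = (-0.365444 − 0.080171) / 0.058222 = -0.445615 / 0.058222 = -7.654

-7.654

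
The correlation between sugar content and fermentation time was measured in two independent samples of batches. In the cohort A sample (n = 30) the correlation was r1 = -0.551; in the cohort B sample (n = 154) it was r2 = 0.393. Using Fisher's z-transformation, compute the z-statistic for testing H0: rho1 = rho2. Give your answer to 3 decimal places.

z1 = atanh(-0.551) = -0.619816,  z2 = atanh(0.393) = 0.415343
SE = √(1/(n1−3) + 1/(n2−3)) = √(1/27 + 1/151) = √(0.0370370 + 0.0066225) = √0.0436595 = 0.208949
z = (z1 − z2)/SE = (-0.619816 − 0.415343) / 0.208949 = -1.035159 / 0.208949 = -4.954

-4.954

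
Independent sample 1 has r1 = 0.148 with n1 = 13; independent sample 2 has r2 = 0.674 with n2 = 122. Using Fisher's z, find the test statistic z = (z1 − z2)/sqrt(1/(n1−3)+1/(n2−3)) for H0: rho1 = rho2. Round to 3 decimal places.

z1 = atanh(0.148) = 0.149095,  z2 = atanh(0.674) = 0.818037
SE = √(1/(n1−3) + 1/(n2−3)) = √(1/10 + 1/119) = √(0.1000000 + 0.0084034) = √0.1084034 = 0.329247
z = (z1 − z2)/SE = (0.149095 − 0.818037) / 0.329247 = -0.668942 / 0.329247 = -2.032

-2.032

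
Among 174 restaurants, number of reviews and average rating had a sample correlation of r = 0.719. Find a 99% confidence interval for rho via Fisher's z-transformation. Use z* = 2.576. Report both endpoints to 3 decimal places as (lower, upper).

Fisher z: z_r = atanh(r) = ½·ln((1+0.719)/(1−0.719)) = 0.905572
SE(z) = 1/√(n−3) = 1/√171 = 0.076472
99% ⇒ z* = 2.576; margin = 2.576·0.076472 = 0.196992
CI on z-scale: (0.708580, 1.102564)
Back-transform: tanh(0.708580) = 0.609786, tanh(1.102564) = 0.801418

(0.610, 0.801)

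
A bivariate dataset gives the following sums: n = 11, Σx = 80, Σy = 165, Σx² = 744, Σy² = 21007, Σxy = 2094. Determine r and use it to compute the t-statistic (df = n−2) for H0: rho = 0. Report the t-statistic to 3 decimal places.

Numerator: nΣxy − (Σx)(Σy) = 11·2094 − (80)(165) = 9834
Denominator: √[(nΣx²−(Σx)²)(nΣy²−(Σy)²)]
  nΣx²−(Σx)² = 11·744 − 6400 = 1784;  nΣy²−(Σy)² = 11·21007 − 27225 = 203852
  √(1784·203852) = √363671968 = 19070.1853
r = 9834 / 19070.1853 = 0.5157
t = r·√(n−2)/√(1−r²) = 0.5157·√9 / √(1−0.265946) = 1.547100 / 0.856770 = 1.806

1.806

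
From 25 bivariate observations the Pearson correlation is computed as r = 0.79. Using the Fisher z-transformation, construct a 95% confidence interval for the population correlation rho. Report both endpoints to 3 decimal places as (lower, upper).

Fisher z: z_r = atanh(r) = ½·ln((1+0.79)/(1−0.79)) = 1.071432
SE(z) = 1/√(n−3) = 1/√22 = 0.213201
95% ⇒ z* = 1.960; margin = 1.960·0.213201 = 0.417874
CI on z-scale: (0.653558, 1.489306)
Back-transform: tanh(0.653558) = 0.574060, tanh(1.489306) = 0.903197

(0.574, 0.903)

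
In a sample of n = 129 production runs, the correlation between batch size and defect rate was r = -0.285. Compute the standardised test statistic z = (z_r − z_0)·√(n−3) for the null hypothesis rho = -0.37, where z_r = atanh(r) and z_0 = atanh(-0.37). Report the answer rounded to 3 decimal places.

Fisher z: atanh(-0.285) = -0.293116, atanh(-0.37) = -0.388423
z = (z_r − z_0)·√(n−3) = (-0.293116 − (-0.388423))·√126 = 0.095307 · 11.224972 = 1.070

1.070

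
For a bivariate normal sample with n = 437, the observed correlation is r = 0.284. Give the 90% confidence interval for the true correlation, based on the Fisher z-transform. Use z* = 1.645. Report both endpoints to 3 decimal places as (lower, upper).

z_r = atanh(0.284) = 0.292028;  SE = 1/√(n−3) = 1/√434 = 0.048002
z-limits: 0.292028 ± 1.645·0.048002 = 0.292028 ± 0.078963 = [0.213065, 0.370991]
ρ-limits: (tanh 0.213065, tanh 0.370991) = (0.210, 0.355)

(0.210, 0.355)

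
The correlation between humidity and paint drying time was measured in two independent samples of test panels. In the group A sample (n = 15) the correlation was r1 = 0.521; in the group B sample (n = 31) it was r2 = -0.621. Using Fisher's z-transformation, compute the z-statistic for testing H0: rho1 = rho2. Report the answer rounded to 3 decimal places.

z1 = atanh(0.521) = 0.577711,  z2 = atanh(-0.621) = -0.726631
SE = √(1/(n1−3) + 1/(n2−3)) = √(1/12 + 1/28) = √(0.0833333 + 0.0357143) = √0.1190476 = 0.345033
z = (z1 − z2)/SE = (0.577711 − (-0.726631)) / 0.345033 = 1.304342 / 0.345033 = 3.780

3.780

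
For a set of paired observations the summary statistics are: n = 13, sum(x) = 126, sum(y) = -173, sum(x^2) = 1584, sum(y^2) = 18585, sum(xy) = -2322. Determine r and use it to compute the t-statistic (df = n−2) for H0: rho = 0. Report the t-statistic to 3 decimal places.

-0.913

S_xy = nΣxy − ΣxΣy = 13·(-2322) − 126·(-173) = -30186 − (-21798) = -8388
S_xx = nΣx² − (Σx)² = 13·1584 − 126² = 20592 − 15876 = 4716
S_yy = nΣy² − (Σy)² = 13·18585 − (-173)² = 241605 − 29929 = 211676
r = S_xy / √(S_xx·S_yy) = -8388 / √(4716·211676) = -8388 / √998264016 = -8388 / 31595.3164 = -0.2655
t = r·√(n−2)/√(1−r²) = -0.2655·√11 / √(1−0.070490) = -0.880564 / 0.964111 = -0.913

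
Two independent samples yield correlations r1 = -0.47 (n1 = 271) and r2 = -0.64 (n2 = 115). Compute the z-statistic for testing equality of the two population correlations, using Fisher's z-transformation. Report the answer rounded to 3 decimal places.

2.205

z1 = atanh(-0.47) = -0.510070,  z2 = atanh(-0.64) = -0.758174
SE = √(1/(n1−3) + 1/(n2−3)) = √(1/268 + 1/112) = √(0.0037313 + 0.0089286) = √0.0126599 = 0.112516
z = (z1 − z2)/SE = (-0.510070 − (-0.758174)) / 0.112516 = 0.248104 / 0.112516 = 2.205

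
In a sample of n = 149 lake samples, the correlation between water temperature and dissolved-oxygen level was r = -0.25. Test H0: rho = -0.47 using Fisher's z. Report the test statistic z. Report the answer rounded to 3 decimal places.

3.077

Fisher z: atanh(-0.25) = -0.255413, atanh(-0.47) = -0.510070
z = (z_r − z_0)·√(n−3) = (-0.255413 − (-0.510070))·√146 = 0.254657 · 12.083046 = 3.077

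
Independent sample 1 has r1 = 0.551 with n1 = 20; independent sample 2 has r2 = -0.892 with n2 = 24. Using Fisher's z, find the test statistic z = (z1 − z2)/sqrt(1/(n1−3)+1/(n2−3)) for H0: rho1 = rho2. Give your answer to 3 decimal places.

6.288

z1 = atanh(0.551) = 0.619816,  z2 = atanh(-0.892) = -1.431629
SE = √(1/(n1−3) + 1/(n2−3)) = √(1/17 + 1/21) = √(0.0588235 + 0.0476190) = √0.1064425 = 0.326255
z = (z1 − z2)/SE = (0.619816 − (-1.431629)) / 0.326255 = 2.051445 / 0.326255 = 6.288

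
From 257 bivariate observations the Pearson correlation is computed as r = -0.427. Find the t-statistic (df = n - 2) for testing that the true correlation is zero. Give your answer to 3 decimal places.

-7.541

t = r·√(n−2) / √(1−r²) with r = -0.427, n = 257
  = -0.427·√255 / √(1 − 0.182329)
  = -0.427·15.968719 / 0.904252
  = -6.818643 / 0.904252 = -7.541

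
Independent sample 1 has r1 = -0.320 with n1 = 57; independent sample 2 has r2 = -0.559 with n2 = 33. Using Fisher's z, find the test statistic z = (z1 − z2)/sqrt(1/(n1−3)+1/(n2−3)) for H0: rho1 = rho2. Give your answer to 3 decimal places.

1.316

z1 = atanh(-0.320) = -0.331647,  z2 = atanh(-0.559) = -0.631377
SE = √(1/(n1−3) + 1/(n2−3)) = √(1/54 + 1/30) = √(0.0185185 + 0.0333333) = √0.0518518 = 0.227710
z = (z1 − z2)/SE = (-0.331647 − (-0.631377)) / 0.227710 = 0.299730 / 0.227710 = 1.316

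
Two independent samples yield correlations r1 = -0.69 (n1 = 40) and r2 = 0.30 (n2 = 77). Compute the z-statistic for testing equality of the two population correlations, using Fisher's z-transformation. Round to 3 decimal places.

Fisher z-transforms: z1 = atanh(-0.69) = -0.847956, z2 = atanh(0.30) = 0.309520; difference d = -1.157476
Var(d) = 1/37 + 1/74 = 0.0270270 + 0.0135135 = 0.0405405
z = d/√Var(d) = -1.157476 / √0.0405405 = -1.157476 / 0.201347 = -5.749

-5.749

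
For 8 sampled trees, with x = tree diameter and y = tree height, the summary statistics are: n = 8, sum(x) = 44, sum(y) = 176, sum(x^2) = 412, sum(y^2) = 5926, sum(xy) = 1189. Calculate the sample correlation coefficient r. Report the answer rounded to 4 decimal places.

S_xy = nΣxy − ΣxΣy = 8·1189 − 44·176 = 9512 − 7744 = 1768
S_xx = nΣx² − (Σx)² = 8·412 − 44² = 3296 − 1936 = 1360
S_yy = nΣy² − (Σy)² = 8·5926 − 176² = 47408 − 30976 = 16432
r = S_xy / √(S_xx·S_yy) = 1768 / √(1360·16432) = 1768 / √22347520 = 1768 / 4727.3164 = 0.3740

0.3740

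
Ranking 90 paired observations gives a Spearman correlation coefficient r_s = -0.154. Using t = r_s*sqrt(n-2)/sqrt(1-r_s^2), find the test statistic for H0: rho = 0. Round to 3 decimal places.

-1.462

t = r_s·√(n−2) / √(1−r_s²) with r_s = -0.154, n = 90
  = -0.154·√88 / √(1 − 0.023716)
  = -0.154·9.380832 / 0.988071
  = -1.444648 / 0.988071 = -1.462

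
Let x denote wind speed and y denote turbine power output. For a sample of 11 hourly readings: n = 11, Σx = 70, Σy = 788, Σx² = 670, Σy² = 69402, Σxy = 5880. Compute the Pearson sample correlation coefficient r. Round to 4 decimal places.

0.5075

S_xy = nΣxy − ΣxΣy = 11·5880 − 70·788 = 64680 − 55160 = 9520
S_xx = nΣx² − (Σx)² = 11·670 − 70² = 7370 − 4900 = 2470
S_yy = nΣy² − (Σy)² = 11·69402 − 788² = 763422 − 620944 = 142478
r = S_xy / √(S_xx·S_yy) = 9520 / √(2470·142478) = 9520 / √351920660 = 9520 / 18759.5485 = 0.5075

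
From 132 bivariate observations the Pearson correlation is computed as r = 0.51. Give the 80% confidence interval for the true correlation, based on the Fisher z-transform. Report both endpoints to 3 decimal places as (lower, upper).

Fisher z: z_r = atanh(r) = ½·ln((1+0.51)/(1−0.51)) = 0.562730
SE(z) = 1/√(n−3) = 1/√129 = 0.088045
80% ⇒ z* = 1.282; margin = 1.282·0.088045 = 0.112874
CI on z-scale: (0.449856, 0.675604)
Back-transform: tanh(0.449856) = 0.421781, tanh(0.675604) = 0.588654

(0.422, 0.589)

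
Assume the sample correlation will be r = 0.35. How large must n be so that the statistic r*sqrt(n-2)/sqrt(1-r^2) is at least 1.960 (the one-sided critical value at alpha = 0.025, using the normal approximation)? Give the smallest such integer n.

30

Need r·√(n−2)/√(1−r²) ≥ 1.960
√(n−2) ≥ 1.960·√(1−0.1225) / 0.35 = 1.960·0.936750 / 0.35 = 5.2458
n−2 ≥ 27.5184  ⇒  n ≥ 29.5184
Smallest integer n = 30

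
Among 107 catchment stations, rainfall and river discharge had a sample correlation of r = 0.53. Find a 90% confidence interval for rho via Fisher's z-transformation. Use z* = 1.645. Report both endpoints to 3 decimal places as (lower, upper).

(0.404, 0.636)

Fisher z: z_r = atanh(r) = ½·ln((1+0.53)/(1−0.53)) = 0.590145
SE(z) = 1/√(n−3) = 1/√104 = 0.098058
90% ⇒ z* = 1.645; margin = 1.645·0.098058 = 0.161305
CI on z-scale: (0.428840, 0.751450)
Back-transform: tanh(0.428840) = 0.404351, tanh(0.751450) = 0.636013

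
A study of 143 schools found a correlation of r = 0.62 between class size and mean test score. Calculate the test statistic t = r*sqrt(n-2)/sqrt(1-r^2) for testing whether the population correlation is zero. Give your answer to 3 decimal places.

1 − r² = 1 − 0.3844 = 0.6156;  √(1−r²) = 0.784602
√(n−2) = √141 = 11.874342
t = r·√(n−2)/√(1−r²) = 0.62 · 11.874342 / 0.784602 = 9.383

9.383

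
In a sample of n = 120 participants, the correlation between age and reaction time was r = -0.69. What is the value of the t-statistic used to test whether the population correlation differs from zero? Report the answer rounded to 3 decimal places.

1 − r² = 1 − 0.4761 = 0.5239;  √(1−r²) = 0.723809
√(n−2) = √118 = 10.862780
t = r·√(n−2)/√(1−r²) = -0.69 · 10.862780 / 0.723809 = -10.355

-10.355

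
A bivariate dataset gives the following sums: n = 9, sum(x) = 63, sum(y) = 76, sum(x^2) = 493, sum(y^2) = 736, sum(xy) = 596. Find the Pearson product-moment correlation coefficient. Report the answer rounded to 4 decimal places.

0.9143

Numerator: nΣxy − (Σx)(Σy) = 9·596 − (63)(76) = 576
Denominator: √[(nΣx²−(Σx)²)(nΣy²−(Σy)²)]
  nΣx²−(Σx)² = 9·493 − 3969 = 468;  nΣy²−(Σy)² = 9·736 − 5776 = 848
  √(468·848) = √396864 = 629.9714
r = 576 / 629.9714 = 0.9143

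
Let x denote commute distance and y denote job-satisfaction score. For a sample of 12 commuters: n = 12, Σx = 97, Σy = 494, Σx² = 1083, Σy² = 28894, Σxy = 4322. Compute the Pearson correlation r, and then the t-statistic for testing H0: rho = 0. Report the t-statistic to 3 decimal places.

Numerator: nΣxy − (Σx)(Σy) = 12·4322 − (97)(494) = 3946
Denominator: √[(nΣx²−(Σx)²)(nΣy²−(Σy)²)]
  nΣx²−(Σx)² = 12·1083 − 9409 = 3587;  nΣy²−(Σy)² = 12·28894 − 244036 = 102692
  √(3587·102692) = √368356204 = 19192.6081
r = 3946 / 19192.6081 = 0.2056
t = r·√(n−2)/√(1−r²) = 0.2056·√10 / √(1−0.042271) = 0.650164 / 0.978636 = 0.664

0.664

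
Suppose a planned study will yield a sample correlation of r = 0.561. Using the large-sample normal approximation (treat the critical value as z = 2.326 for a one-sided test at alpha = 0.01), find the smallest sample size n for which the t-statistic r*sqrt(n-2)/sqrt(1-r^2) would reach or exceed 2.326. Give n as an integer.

14

r√(n−2)/√(1−r²) ≥ 2.326  ⇔  n−2 ≥ (2.326)²·(1−r²)/r²
(1−r²)/r² = (1−0.314721)/0.314721 = 2.1774
n ≥ 2 + 5.410276·2.1774 = 2 + 11.7803 = 13.7803
⌈13.7803⌉ = 14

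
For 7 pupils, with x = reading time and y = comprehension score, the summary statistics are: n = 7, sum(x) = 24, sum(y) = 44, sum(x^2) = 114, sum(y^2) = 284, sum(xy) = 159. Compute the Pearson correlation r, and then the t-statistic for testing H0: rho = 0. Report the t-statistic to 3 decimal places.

Numerator: nΣxy − (Σx)(Σy) = 7·159 − (24)(44) = 57
Denominator: √[(nΣx²−(Σx)²)(nΣy²−(Σy)²)]
  nΣx²−(Σx)² = 7·114 − 576 = 222;  nΣy²−(Σy)² = 7·284 − 1936 = 52
  √(222·52) = √11544 = 107.4430
r = 57 / 107.4430 = 0.5305
t = r·√(n−2)/√(1−r²) = 0.5305·√5 / √(1−0.281430) = 1.186234 / 0.847685 = 1.399

1.399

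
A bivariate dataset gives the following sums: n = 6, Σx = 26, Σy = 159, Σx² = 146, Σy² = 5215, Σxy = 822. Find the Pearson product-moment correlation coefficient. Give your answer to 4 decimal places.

S_xy = nΣxy − ΣxΣy = 6·822 − 26·159 = 4932 − 4134 = 798
S_xx = nΣx² − (Σx)² = 6·146 − 26² = 876 − 676 = 200
S_yy = nΣy² − (Σy)² = 6·5215 − 159² = 31290 − 25281 = 6009
r = S_xy / √(S_xx·S_yy) = 798 / √(200·6009) = 798 / √1201800 = 798 / 1096.2664 = 0.7279

0.7279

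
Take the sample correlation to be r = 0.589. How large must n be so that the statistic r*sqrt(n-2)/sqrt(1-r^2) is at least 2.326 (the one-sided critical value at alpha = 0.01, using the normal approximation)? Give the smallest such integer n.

13

r√(n−2)/√(1−r²) ≥ 2.326  ⇔  n−2 ≥ (2.326)²·(1−r²)/r²
(1−r²)/r² = (1−0.346921)/0.346921 = 1.8825
n ≥ 2 + 5.410276·1.8825 = 2 + 10.1848 = 12.1848
⌈12.1848⌉ = 13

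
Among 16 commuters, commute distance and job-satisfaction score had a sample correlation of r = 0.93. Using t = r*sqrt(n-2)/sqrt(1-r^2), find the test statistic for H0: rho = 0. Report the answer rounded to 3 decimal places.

9.467

1 − r² = 1 − 0.8649 = 0.1351;  √(1−r²) = 0.367560
√(n−2) = √14 = 3.741657
t = r·√(n−2)/√(1−r²) = 0.93 · 3.741657 / 0.367560 = 9.467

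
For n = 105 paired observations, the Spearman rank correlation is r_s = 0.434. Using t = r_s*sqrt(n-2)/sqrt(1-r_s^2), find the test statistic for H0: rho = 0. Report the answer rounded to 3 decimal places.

t = r_s·√(n−2) / √(1−r_s²) with r_s = 0.434, n = 105
  = 0.434·√103 / √(1 − 0.188356)
  = 0.434·10.148892 / 0.900913
  = 4.404619 / 0.900913 = 4.889

4.889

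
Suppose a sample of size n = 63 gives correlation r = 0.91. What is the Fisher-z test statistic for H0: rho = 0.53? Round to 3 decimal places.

z_r = atanh(0.91) = 1.527524,  z_0 = atanh(0.53) = 0.590145
SE = 1/√(n−3) = 1/√60 = 0.129099
z = (z_r − z_0)/SE = (1.527524 − 0.590145) / 0.129099 = 0.937379 / 0.129099 = 7.261

7.261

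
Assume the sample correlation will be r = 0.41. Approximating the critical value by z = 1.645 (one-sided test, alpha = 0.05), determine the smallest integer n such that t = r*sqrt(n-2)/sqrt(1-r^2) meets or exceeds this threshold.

Need r·√(n−2)/√(1−r²) ≥ 1.645
√(n−2) ≥ 1.645·√(1−0.1681) / 0.41 = 1.645·0.912086 / 0.41 = 3.6595
n−2 ≥ 13.3919  ⇒  n ≥ 15.3919
Smallest integer n = 16

16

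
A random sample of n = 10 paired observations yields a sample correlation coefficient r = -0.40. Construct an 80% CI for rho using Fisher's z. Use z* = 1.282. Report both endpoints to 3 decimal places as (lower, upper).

(-0.720, 0.061)

Fisher z: z_r = atanh(r) = ½·ln((1+(-0.40))/(1−(-0.40))) = -0.423649
SE(z) = 1/√(n−3) = 1/√7 = 0.377964
80% ⇒ z* = 1.282; margin = 1.282·0.377964 = 0.484550
CI on z-scale: (-0.908199, 0.060901)
Back-transform: tanh(-0.908199) = -0.720267, tanh(0.060901) = 0.060826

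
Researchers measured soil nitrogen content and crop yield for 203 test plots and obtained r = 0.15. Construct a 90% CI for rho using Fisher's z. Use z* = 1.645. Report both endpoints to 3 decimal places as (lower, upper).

(0.035, 0.261)

z_r = atanh(0.15) = 0.151140;  SE = 1/√(n−3) = 1/√200 = 0.070711
z-limits: 0.151140 ± 1.645·0.070711 = 0.151140 ± 0.116320 = [0.034820, 0.267460]
ρ-limits: (tanh 0.034820, tanh 0.267460) = (0.035, 0.261)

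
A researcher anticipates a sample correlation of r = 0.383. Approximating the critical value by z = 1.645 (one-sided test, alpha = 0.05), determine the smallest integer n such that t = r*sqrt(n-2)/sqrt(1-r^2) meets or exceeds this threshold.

Need r·√(n−2)/√(1−r²) ≥ 1.645
√(n−2) ≥ 1.645·√(1−0.146689) / 0.383 = 1.645·0.923748 / 0.383 = 3.9675
n−2 ≥ 15.7411  ⇒  n ≥ 17.7411
Smallest integer n = 18

18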